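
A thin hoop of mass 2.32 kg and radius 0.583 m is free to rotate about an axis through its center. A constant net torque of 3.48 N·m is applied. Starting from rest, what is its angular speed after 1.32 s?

I = MR² = (2.32)(0.583)² = 0.7885 kg·m².
α = τ/I = 3.48/0.7885 = 4.413 rad/s².
ω = ω₀ + αt = 0 + (4.413)(1.32) = 5.825 rad/s.

ω ≈ 5.83 rad/s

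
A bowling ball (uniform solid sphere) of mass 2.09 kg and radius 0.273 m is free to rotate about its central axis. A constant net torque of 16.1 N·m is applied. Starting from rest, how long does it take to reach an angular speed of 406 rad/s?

I = (2/5)MR² = (2/5)(2.09)(0.273)² = 0.06231 kg·m².
α = τ/I = 16.1/0.06231 = 258.4 rad/s².
ω = αt ⇒ t = ω/α = 406/258.4 = 1.571 s.

t ≈ 1.57 s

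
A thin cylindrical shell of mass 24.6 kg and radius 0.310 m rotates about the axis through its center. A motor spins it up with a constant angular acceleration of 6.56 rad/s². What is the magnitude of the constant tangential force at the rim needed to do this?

F ≈ 50.0 N

I = MR² = (24.6)(0.310)² = 2.364 kg·m².
The required torque is τ = Iα = (2.364)(6.560) = 15.51 N·m.
A tangential force at the rim gives τ = FR, so F = τ/R = 15.51/0.310 = 50.03 N.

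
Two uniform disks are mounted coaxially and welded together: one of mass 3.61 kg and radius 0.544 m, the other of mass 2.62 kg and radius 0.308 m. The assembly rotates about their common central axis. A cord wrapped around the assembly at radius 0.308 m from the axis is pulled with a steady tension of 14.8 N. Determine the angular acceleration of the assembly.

α ≈ 6.92 rad/s²

I = ½M₁R₁² + ½M₂R₂² = ½(3.61)(0.544)² + ½(2.62)(0.308)² = 0.6584 kg·m².
τ = F r = (14.8)(0.308) = 4.558 N·m.
α = τ/I = 4.558/0.6584 = 6.923 rad/s².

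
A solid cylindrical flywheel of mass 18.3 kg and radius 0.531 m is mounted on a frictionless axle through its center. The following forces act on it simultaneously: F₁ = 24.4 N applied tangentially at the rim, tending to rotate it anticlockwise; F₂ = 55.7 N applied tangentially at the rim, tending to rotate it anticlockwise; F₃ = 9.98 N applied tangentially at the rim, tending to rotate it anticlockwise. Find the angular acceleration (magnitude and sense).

α ≈ 18.5 rad/s², anticlockwise

I = ½MR² = (1/2)(18.3)(0.531)² = 2.580 kg·m².
Taking anticlockwise as positive: τ₁ = +(24.4)(0.531) = +12.96 N·m; τ₂ = +(55.7)(0.531) = +29.58 N·m; τ₃ = +(9.98)(0.531) = +5.299 N·m.
Net torque τ = 47.83 N·m.
α = τ/I = 47.83/2.580 = 18.54 rad/s².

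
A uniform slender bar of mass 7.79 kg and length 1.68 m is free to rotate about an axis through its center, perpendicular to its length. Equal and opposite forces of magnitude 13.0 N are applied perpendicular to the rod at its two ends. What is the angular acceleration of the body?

α ≈ 11.9 rad/s²

I = (1/12)ML² = (1/12)(7.79)(1.68)² = 1.832 kg·m².
The couple gives τ = F·(L/2) + F·(L/2) = F L = (13.0)(1.68) = 21.84 N·m.
From τ = Iα: α = 21.84/1.832 = 11.92 rad/s².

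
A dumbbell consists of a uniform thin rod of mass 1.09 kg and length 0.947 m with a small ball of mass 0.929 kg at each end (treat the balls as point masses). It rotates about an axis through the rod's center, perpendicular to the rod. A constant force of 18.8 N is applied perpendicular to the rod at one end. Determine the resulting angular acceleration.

α ≈ 17.9 rad/s²

I_rod = (1/12)ML² = (1/12)(1.09)(0.947)² = 0.08146 kg·m².
I_balls = 2·m·(L/2)² = 2(0.929)(0.4735)² = 0.4166 kg·m².
Total I = 0.4980 kg·m².
τ = F·(L/2) = (18.8)(0.473) = 8.902 N·m.
α = τ/I = 8.902/0.4980 = 17.87 rad/s².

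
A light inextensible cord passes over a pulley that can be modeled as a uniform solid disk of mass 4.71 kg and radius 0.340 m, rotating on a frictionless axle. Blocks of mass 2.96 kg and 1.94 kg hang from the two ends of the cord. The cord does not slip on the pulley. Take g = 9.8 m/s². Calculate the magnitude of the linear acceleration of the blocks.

I = ½MR² = (1/2)(4.71)(0.340)² = 0.2722 kg·m².
Heavier block: m₁g − T₁ = m₁a. Lighter block: T₂ − m₂g = m₂a.
Pulley: (T₁ − T₂)R = Iα = I(a/R), so T₁ − T₂ = (I/R²)a = (1/2)M_p a = 2.355·a.
Adding the three: (m₁ − m₂)g = (m₁ + m₂ + 2.355)a, so a = (2.96 − 1.94)(9.8)/(2.96 + 1.94 + 2.355) = 1.378 m/s².

a ≈ 1.38 m/s²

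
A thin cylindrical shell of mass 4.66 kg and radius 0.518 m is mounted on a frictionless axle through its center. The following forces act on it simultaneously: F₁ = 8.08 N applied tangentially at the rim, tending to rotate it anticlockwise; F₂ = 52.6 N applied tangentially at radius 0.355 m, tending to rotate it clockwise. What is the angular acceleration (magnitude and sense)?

I = MR² = (4.66)(0.518)² = 1.250 kg·m².
Taking anticlockwise as positive: τ₁ = +(8.08)(0.518) = +4.185 N·m; τ₂ = −(52.6)(0.355) = −18.67 N·m.
Net torque τ = -14.49 N·m.
α = τ/I = -14.49/1.250 = -11.59 rad/s².

α ≈ 11.6 rad/s², clockwise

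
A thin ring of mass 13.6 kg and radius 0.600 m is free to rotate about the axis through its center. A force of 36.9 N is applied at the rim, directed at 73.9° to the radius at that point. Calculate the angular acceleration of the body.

I = MR² = (13.6)(0.600)² = 4.896 kg·m².
Only the tangential component produces torque: τ = F R sinθ = (36.9)(0.600) sin 73.9° = 21.27 N·m.
Newton's second law for rotation, τ = Iα, gives α = τ/I = 21.27/4.896 = 4.345 rad/s².

α ≈ 4.34 rad/s²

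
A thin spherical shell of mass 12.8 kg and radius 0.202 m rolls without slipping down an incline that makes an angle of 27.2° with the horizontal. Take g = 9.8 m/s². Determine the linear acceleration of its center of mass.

a ≈ 2.69 m/s²

Translation along the incline: Mg sinθ − f = Ma.
Rotation about the center: fR = Iα with I = (2/3)MR². No-slip gives a = αR, so f = (I/R²)a = (2/3)M a.
Substituting: Mg sinθ = (1 + 0.6667)Ma, so a = g sinθ/(1 + 0.6667) = (9.8) sin 27.2° / 1.667 = 2.688 m/s².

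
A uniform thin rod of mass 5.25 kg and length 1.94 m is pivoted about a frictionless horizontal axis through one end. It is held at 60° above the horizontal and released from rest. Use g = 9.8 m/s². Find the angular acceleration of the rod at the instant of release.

About the pivot, I = (1/3)ML² = (1/3)(5.25)(1.94)² = 6.586 kg·m².
The weight acts at the center, a distance L/2 = 0.9700 m from the pivot; τ = Mg(L/2) cos 60° = 24.95 N·m.
α = τ/I = 24.95/6.586 = 3.789 rad/s².

α ≈ 3.79 rad/s²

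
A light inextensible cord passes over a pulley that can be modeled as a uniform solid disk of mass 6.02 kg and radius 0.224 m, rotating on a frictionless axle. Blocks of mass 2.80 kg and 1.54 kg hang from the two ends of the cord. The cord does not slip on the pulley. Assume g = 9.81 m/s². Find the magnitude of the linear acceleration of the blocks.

a ≈ 1.68 m/s²

I = ½MR² = (1/2)(6.02)(0.224)² = 0.1510 kg·m².
Heavier block: m₁g − T₁ = m₁a. Lighter block: T₂ − m₂g = m₂a.
Pulley: (T₁ − T₂)R = Iα = I(a/R), so T₁ − T₂ = (I/R²)a = (1/2)M_p a = 3.010·a.
Adding the three: (m₁ − m₂)g = (m₁ + m₂ + 3.010)a, so a = (2.80 − 1.54)(9.81)/(2.80 + 1.54 + 3.010) = 1.682 m/s².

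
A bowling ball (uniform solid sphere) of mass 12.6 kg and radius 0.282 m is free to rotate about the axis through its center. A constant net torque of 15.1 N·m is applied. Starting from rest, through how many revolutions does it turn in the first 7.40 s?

≈ 164 revolutions

I = (2/5)MR² = (2/5)(12.6)(0.282)² = 0.4008 kg·m².
α = τ/I = 15.1/0.4008 = 37.67 rad/s².
θ = ½αt² = ½(37.67)(7.40)² = 1032 rad.
Revolutions = θ/(2π) = 164.2.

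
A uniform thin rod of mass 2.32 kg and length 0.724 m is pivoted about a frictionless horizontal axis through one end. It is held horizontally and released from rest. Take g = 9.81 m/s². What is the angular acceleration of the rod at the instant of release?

α ≈ 20.3 rad/s²

About the pivot, I = (1/3)ML² = (1/3)(2.32)(0.724)² = 0.4054 kg·m².
The weight acts at the center, a distance L/2 = 0.3620 m from the pivot; τ = Mg(L/2) = 8.239 N·m.
α = τ/I = 8.239/0.4054 = 20.32 rad/s².
(Equivalently α = (3g/(2L)) = 20.32 rad/s².)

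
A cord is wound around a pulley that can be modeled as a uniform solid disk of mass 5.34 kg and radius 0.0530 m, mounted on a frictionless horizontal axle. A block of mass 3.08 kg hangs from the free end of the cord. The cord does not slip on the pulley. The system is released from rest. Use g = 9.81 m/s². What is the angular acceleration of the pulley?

α ≈ 99.1 rad/s²

I = ½MR² = (1/2)(5.34)(0.0530)² = 0.007500 kg·m².
Block: mg − T = ma. Pulley: TR = Iα. No-slip: a = αR, so T = (I/R²)a = 2.670·a.
Then mg = (m + 2.670)a, so a = (3.08)(9.81)/(3.08 + 2.670) = 5.255 m/s².
α = a/R = 5.255/0.0530 = 99.15 rad/s².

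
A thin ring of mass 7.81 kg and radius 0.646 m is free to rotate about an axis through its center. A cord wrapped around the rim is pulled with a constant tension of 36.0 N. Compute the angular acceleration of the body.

α ≈ 7.14 rad/s²

I = MR² = (7.81)(0.646)² = 3.259 kg·m².
τ = F R = (36.0)(0.646) = 23.26 N·m.
From τ = Iα: α = 23.26/3.259 = 7.135 rad/s².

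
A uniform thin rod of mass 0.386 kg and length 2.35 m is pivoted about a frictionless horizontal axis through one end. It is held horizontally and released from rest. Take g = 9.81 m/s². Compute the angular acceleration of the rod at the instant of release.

α ≈ 6.26 rad/s²

About the pivot, I = (1/3)ML² = (1/3)(0.386)(2.35)² = 0.7106 kg·m².
The weight acts at the center, a distance L/2 = 1.175 m from the pivot; τ = Mg(L/2) = 4.449 N·m.
α = τ/I = 4.449/0.7106 = 6.262 rad/s².
(Equivalently α = (3g/(2L)) = 6.262 rad/s².)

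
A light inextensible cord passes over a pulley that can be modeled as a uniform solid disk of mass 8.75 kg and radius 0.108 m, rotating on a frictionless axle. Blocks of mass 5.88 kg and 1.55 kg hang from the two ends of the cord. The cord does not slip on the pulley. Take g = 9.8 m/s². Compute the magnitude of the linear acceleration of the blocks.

a ≈ 3.59 m/s²

I = ½MR² = (1/2)(8.75)(0.108)² = 0.05103 kg·m².
Heavier block: m₁g − T₁ = m₁a. Lighter block: T₂ − m₂g = m₂a.
Pulley: (T₁ − T₂)R = Iα = I(a/R), so T₁ − T₂ = (I/R²)a = (1/2)M_p a = 4.375·a.
Adding the three: (m₁ − m₂)g = (m₁ + m₂ + 4.375)a, so a = (5.88 − 1.55)(9.8)/(5.88 + 1.55 + 4.375) = 3.595 m/s².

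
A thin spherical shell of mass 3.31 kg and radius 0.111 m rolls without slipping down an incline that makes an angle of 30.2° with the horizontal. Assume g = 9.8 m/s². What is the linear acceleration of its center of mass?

a ≈ 2.96 m/s²

Translation along the incline: Mg sinθ − f = Ma.
Rotation about the center: fR = Iα with I = (2/3)MR². No-slip gives a = αR, so f = (I/R²)a = (2/3)M a.
Substituting: Mg sinθ = (1 + 0.6667)Ma, so a = g sinθ/(1 + 0.6667) = (9.8) sin 30.2° / 1.667 = 2.958 m/s².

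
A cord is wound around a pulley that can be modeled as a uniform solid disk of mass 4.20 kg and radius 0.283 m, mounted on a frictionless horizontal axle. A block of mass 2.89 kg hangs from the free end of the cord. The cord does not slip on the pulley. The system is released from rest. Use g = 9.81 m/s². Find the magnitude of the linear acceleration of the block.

I = ½MR² = (1/2)(4.20)(0.283)² = 0.1682 kg·m².
Block: mg − T = ma. Pulley: TR = Iα. No-slip: a = αR, so T = (I/R²)a = 2.100·a.
Then mg = (m + 2.100)a, so a = (2.89)(9.81)/(2.89 + 2.100) = 5.682 m/s².

a ≈ 5.68 m/s²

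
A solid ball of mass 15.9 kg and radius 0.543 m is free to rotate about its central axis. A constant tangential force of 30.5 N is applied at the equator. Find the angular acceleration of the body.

α ≈ 8.83 rad/s²

I = (2/5)MR² = (2/5)(15.9)(0.543)² = 1.875 kg·m².
τ = F R = (30.5)(0.543) = 16.56 N·m.
From τ = Iα: α = 16.56/1.875 = 8.832 rad/s².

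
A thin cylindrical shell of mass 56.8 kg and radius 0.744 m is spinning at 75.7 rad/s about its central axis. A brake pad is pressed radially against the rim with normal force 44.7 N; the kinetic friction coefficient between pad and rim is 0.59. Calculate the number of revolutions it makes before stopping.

I = MR² = (56.8)(0.744)² = 31.44 kg·m².
Friction force f = μN = (0.59)(44.7) = 26.37 N at the rim; torque magnitude τ = fR = 19.62 N·m, opposing ω.
|α| = τ/I = 19.62/31.44 = 0.6241 rad/s² (deceleration).
ω² = ω₀² − 2|α|θ with ω = 0 ⇒ θ = ω₀²/(2|α|) = 4591 rad = 730.7 rev.

≈ 731 revolutions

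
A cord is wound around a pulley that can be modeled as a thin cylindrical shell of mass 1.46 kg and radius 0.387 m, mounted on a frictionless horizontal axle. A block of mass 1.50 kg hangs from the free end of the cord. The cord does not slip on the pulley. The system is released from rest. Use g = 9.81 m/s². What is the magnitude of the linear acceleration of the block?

I = MR² = (1.46)(0.387)² = 0.2187 kg·m².
Block: mg − T = ma. Pulley: TR = Iα. No-slip: a = αR, so T = (I/R²)a = 1.460·a.
Then mg = (m + 1.460)a, so a = (1.50)(9.81)/(1.50 + 1.460) = 4.971 m/s².

a ≈ 4.97 m/s²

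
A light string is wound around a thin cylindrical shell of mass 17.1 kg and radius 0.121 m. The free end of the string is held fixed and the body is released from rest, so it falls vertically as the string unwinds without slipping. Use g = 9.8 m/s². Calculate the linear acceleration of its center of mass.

Translation: Mg − T = Ma. Rotation about the center: TR = Iα with I = MR².
With a = αR: T = (I/R²)a = M a, so Mg = (1 + 1.000)Ma.
a = g/(1 + 1.000) = 9.8/2.000 = 4.900 m/s².

a ≈ 4.90 m/s²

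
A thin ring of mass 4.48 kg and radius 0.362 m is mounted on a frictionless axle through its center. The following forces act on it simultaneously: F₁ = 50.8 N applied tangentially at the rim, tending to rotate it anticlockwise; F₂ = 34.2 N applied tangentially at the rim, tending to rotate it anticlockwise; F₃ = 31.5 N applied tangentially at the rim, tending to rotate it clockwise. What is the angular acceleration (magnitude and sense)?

I = MR² = (4.48)(0.362)² = 0.5871 kg·m².
Taking anticlockwise as positive: τ₁ = +(50.8)(0.362) = +18.39 N·m; τ₂ = +(34.2)(0.362) = +12.38 N·m; τ₃ = −(31.5)(0.362) = −11.40 N·m.
Net torque τ = 19.37 N·m.
α = τ/I = 19.37/0.5871 = 32.99 rad/s².

α ≈ 33.0 rad/s², anticlockwise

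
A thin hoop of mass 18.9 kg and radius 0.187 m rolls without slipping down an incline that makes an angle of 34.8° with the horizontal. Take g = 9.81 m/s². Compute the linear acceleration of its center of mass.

a ≈ 2.80 m/s²

Translation along the incline: Mg sinθ − f = Ma.
Rotation about the center: fR = Iα with I = MR². No-slip gives a = αR, so f = (I/R²)a = M a.
Substituting: Mg sinθ = (1 + 1.000)Ma, so a = g sinθ/(1 + 1.000) = (9.81) sin 34.8° / 2.000 = 2.799 m/s².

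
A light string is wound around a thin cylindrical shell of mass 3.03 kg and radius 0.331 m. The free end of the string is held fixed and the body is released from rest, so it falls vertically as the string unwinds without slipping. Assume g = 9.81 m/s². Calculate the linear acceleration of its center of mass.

a ≈ 4.91 m/s²

Translation: Mg − T = Ma. Rotation about the center: TR = Iα with I = MR².
With a = αR: T = (I/R²)a = M a, so Mg = (1 + 1.000)Ma.
a = g/(1 + 1.000) = 9.81/2.000 = 4.905 m/s².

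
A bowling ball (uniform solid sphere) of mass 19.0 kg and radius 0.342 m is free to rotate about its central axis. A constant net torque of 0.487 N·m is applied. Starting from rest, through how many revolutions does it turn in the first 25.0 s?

≈ 27.2 revolutions

I = (2/5)MR² = (2/5)(19.0)(0.342)² = 0.8889 kg·m².
α = τ/I = 0.487/0.8889 = 0.5479 rad/s².
θ = ½αt² = ½(0.5479)(25.0)² = 171.2 rad.
Revolutions = θ/(2π) = 27.25.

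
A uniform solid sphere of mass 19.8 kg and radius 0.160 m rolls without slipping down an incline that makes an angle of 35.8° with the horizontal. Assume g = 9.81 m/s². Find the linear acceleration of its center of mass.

a ≈ 4.10 m/s²

Translation along the incline: Mg sinθ − f = Ma.
Rotation about the center: fR = Iα with I = (2/5)MR². No-slip gives a = αR, so f = (I/R²)a = (2/5)M a.
Substituting: Mg sinθ = (1 + 0.4000)Ma, so a = g sinθ/(1 + 0.4000) = (9.81) sin 35.8° / 1.400 = 4.099 m/s².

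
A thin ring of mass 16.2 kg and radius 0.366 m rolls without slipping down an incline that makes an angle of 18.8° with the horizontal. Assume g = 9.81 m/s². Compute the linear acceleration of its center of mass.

Translation along the incline: Mg sinθ − f = Ma.
Rotation about the center: fR = Iα with I = MR². No-slip gives a = αR, so f = (I/R²)a = M a.
Substituting: Mg sinθ = (1 + 1.000)Ma, so a = g sinθ/(1 + 1.000) = (9.81) sin 18.8° / 2.000 = 1.581 m/s².

a ≈ 1.58 m/s²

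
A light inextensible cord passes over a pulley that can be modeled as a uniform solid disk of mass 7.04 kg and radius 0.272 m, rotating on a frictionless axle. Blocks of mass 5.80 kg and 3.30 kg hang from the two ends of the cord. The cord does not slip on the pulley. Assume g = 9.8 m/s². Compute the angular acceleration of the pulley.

α ≈ 7.14 rad/s²

I = ½MR² = (1/2)(7.04)(0.272)² = 0.2604 kg·m².
Heavier block: m₁g − T₁ = m₁a. Lighter block: T₂ − m₂g = m₂a.
Pulley: (T₁ − T₂)R = Iα = I(a/R), so T₁ − T₂ = (I/R²)a = (1/2)M_p a = 3.520·a.
Adding the three: (m₁ − m₂)g = (m₁ + m₂ + 3.520)a, so a = (5.80 − 3.30)(9.8)/(5.80 + 3.30 + 3.520) = 1.941 m/s².
α = a/R = 1.941/0.272 = 7.137 rad/s².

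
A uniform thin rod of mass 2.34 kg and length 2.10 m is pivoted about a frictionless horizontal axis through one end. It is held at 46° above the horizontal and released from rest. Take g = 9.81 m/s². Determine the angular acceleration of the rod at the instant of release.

About the pivot, I = (1/3)ML² = (1/3)(2.34)(2.10)² = 3.440 kg·m².
The weight acts at the center, a distance L/2 = 1.050 m from the pivot; τ = Mg(L/2) cos 46° = 16.74 N·m.
α = τ/I = 16.74/3.440 = 4.868 rad/s².

α ≈ 4.87 rad/s²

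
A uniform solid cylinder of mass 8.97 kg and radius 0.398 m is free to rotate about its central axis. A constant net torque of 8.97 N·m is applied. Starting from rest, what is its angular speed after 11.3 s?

I = ½MR² = (1/2)(8.97)(0.398)² = 0.7104 kg·m².
α = τ/I = 8.97/0.7104 = 12.63 rad/s².
ω = ω₀ + αt = 0 + (12.63)(11.3) = 142.7 rad/s.

ω ≈ 143 rad/s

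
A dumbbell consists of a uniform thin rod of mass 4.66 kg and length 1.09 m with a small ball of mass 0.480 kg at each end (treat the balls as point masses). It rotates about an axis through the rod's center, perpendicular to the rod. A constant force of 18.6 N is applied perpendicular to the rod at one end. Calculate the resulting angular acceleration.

α ≈ 13.6 rad/s²

I_rod = (1/12)ML² = (1/12)(4.66)(1.09)² = 0.4614 kg·m².
I_balls = 2·m·(L/2)² = 2(0.480)(0.5450)² = 0.2851 kg·m².
Total I = 0.7465 kg·m².
τ = F·(L/2) = (18.6)(0.545) = 10.14 N·m.
α = τ/I = 10.14/0.7465 = 13.58 rad/s².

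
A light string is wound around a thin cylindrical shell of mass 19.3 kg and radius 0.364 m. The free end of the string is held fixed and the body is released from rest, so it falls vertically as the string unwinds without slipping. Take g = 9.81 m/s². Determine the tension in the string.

Translation: Mg − T = Ma. Rotation about the center: TR = Iα with I = MR².
With a = αR: T = (I/R²)a = M a, so Mg = (1 + 1.000)Ma.
a = g/(1 + 1.000) = 9.81/2.000 = 4.905 m/s².
T = 1.000·M·a = (1.000)(19.3)(4.905) = 94.67 N.

T ≈ 94.7 N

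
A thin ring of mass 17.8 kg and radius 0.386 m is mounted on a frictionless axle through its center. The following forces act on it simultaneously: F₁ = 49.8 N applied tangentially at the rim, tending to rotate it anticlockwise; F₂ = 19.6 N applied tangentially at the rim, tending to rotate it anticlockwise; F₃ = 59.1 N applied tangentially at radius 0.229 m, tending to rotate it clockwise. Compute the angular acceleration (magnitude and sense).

I = MR² = (17.8)(0.386)² = 2.652 kg·m².
Taking anticlockwise as positive: τ₁ = +(49.8)(0.386) = +19.22 N·m; τ₂ = +(19.6)(0.386) = +7.566 N·m; τ₃ = −(59.1)(0.229) = −13.53 N·m.
Net torque τ = 13.25 N·m.
α = τ/I = 13.25/2.652 = 4.998 rad/s².

α ≈ 5.00 rad/s², anticlockwise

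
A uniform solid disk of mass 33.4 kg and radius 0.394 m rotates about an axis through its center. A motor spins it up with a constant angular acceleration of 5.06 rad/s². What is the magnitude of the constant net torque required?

τ ≈ 13.1 N·m

I = ½MR² = (1/2)(33.4)(0.394)² = 2.592 kg·m².
τ = Iα = (2.592)(5.060) = 13.12 N·m.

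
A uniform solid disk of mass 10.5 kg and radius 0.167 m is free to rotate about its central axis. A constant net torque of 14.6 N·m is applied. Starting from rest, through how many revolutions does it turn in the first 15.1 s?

I = ½MR² = (1/2)(10.5)(0.167)² = 0.1464 kg·m².
α = τ/I = 14.6/0.1464 = 99.72 rad/s².
θ = ½αt² = ½(99.72)(15.1)² = 11370 rad.
Revolutions = θ/(2π) = 1809.

≈ 1810 revolutions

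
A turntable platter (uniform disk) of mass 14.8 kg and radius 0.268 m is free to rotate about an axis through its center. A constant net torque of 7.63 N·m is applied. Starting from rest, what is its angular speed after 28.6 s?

ω ≈ 411 rad/s

I = ½MR² = (1/2)(14.8)(0.268)² = 0.5315 kg·m².
α = τ/I = 7.63/0.5315 = 14.36 rad/s².
ω = ω₀ + αt = 0 + (14.36)(28.6) = 410.6 rad/s.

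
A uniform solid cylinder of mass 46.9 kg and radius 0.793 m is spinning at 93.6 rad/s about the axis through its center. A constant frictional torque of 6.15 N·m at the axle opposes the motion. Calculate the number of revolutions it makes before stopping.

≈ 1670 revolutions

I = ½MR² = (1/2)(46.9)(0.793)² = 14.75 kg·m².
The net torque has magnitude 6.15 N·m, opposing ω.
|α| = τ/I = 6.150/14.75 = 0.4170 rad/s² (deceleration).
ω² = ω₀² − 2|α|θ with ω = 0 ⇒ θ = ω₀²/(2|α|) = 10500 rad = 1672 rev.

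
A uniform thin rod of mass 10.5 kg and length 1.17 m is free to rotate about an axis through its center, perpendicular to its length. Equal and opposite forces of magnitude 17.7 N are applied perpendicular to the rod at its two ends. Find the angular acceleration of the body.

α ≈ 17.3 rad/s²

I = (1/12)ML² = (1/12)(10.5)(1.17)² = 1.198 kg·m².
The couple gives τ = F·(L/2) + F·(L/2) = F L = (17.7)(1.17) = 20.71 N·m.
Newton's second law for rotation, τ = Iα, gives α = τ/I = 20.71/1.198 = 17.29 rad/s².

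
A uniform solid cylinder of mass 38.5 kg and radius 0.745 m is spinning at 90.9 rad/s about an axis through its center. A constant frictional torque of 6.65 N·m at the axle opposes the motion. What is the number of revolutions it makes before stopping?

I = ½MR² = (1/2)(38.5)(0.745)² = 10.68 kg·m².
The net torque has magnitude 6.65 N·m, opposing ω.
|α| = τ/I = 6.650/10.68 = 0.6224 rad/s² (deceleration).
ω² = ω₀² − 2|α|θ with ω = 0 ⇒ θ = ω₀²/(2|α|) = 6638 rad = 1056 rev.

≈ 1060 revolutions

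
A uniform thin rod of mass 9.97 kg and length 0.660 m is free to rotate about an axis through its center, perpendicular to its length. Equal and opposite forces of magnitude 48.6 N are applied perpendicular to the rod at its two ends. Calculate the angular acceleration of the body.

α ≈ 88.6 rad/s²

I = (1/12)ML² = (1/12)(9.97)(0.660)² = 0.3619 kg·m².
The couple gives τ = F·(L/2) + F·(L/2) = F L = (48.6)(0.660) = 32.08 N·m.
Newton's second law for rotation, τ = Iα, gives α = τ/I = 32.08/0.3619 = 88.63 rad/s².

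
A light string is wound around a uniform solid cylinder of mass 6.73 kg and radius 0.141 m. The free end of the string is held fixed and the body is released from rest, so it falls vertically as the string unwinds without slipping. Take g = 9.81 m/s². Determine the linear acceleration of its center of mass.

a ≈ 6.54 m/s²

Translation: Mg − T = Ma. Rotation about the center: TR = Iα with I = ½MR².
With a = αR: T = (I/R²)a = (1/2)M a, so Mg = (1 + 0.5000)Ma.
a = g/(1 + 0.5000) = 9.81/1.500 = 6.540 m/s².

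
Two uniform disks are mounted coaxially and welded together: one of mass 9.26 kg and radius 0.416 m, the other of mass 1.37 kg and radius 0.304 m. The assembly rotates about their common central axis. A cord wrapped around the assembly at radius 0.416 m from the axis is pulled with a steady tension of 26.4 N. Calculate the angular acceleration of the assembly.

I = ½M₁R₁² + ½M₂R₂² = ½(9.26)(0.416)² + ½(1.37)(0.304)² = 0.8646 kg·m².
τ = F r = (26.4)(0.416) = 10.98 N·m.
α = τ/I = 10.98/0.8646 = 12.70 rad/s².

α ≈ 12.7 rad/s²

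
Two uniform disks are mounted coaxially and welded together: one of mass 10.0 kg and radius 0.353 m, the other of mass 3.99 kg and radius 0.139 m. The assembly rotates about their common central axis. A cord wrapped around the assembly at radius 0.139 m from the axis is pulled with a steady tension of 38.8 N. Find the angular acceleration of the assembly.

I = ½M₁R₁² + ½M₂R₂² = ½(10.0)(0.353)² + ½(3.99)(0.139)² = 0.6616 kg·m².
τ = F r = (38.8)(0.139) = 5.393 N·m.
α = τ/I = 5.393/0.6616 = 8.152 rad/s².

α ≈ 8.15 rad/s²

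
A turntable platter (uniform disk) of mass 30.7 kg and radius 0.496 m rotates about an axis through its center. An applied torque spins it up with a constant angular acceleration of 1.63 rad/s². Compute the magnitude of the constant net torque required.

τ ≈ 6.16 N·m

I = ½MR² = (1/2)(30.7)(0.496)² = 3.776 kg·m².
τ = Iα = (3.776)(1.630) = 6.155 N·m.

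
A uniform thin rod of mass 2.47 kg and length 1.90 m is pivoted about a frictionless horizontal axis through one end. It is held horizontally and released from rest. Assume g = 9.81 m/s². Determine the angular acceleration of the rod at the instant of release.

α ≈ 7.74 rad/s²

About the pivot, I = (1/3)ML² = (1/3)(2.47)(1.90)² = 2.972 kg·m².
The weight acts at the center, a distance L/2 = 0.9500 m from the pivot; τ = Mg(L/2) = 23.02 N·m.
α = τ/I = 23.02/2.972 = 7.745 rad/s².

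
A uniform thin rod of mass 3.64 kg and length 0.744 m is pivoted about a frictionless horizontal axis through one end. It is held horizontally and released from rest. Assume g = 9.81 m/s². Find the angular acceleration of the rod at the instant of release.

About the pivot, I = (1/3)ML² = (1/3)(3.64)(0.744)² = 0.6716 kg·m².
The weight acts at the center, a distance L/2 = 0.3720 m from the pivot; τ = Mg(L/2) = 13.28 N·m.
α = τ/I = 13.28/0.6716 = 19.78 rad/s².
(Equivalently α = (3g/(2L)) = 19.78 rad/s².)

α ≈ 19.8 rad/s²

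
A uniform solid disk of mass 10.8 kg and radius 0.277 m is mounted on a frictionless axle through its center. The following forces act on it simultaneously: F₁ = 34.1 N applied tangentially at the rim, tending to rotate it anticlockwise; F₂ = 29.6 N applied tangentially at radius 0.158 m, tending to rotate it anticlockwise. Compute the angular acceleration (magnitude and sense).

α ≈ 34.1 rad/s², anticlockwise

I = ½MR² = (1/2)(10.8)(0.277)² = 0.4143 kg·m².
Taking anticlockwise as positive: τ₁ = +(34.1)(0.277) = +9.446 N·m; τ₂ = +(29.6)(0.158) = +4.677 N·m.
Net torque τ = 14.12 N·m.
α = τ/I = 14.12/0.4143 = 34.08 rad/s².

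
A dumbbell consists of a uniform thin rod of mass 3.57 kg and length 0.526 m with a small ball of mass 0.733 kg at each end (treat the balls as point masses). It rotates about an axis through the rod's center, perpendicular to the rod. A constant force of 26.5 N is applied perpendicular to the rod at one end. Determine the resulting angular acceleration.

I_rod = (1/12)ML² = (1/12)(3.57)(0.526)² = 0.08231 kg·m².
I_balls = 2·m·(L/2)² = 2(0.733)(0.2630)² = 0.1014 kg·m².
Total I = 0.1837 kg·m².
τ = F·(L/2) = (26.5)(0.263) = 6.970 N·m.
α = τ/I = 6.970/0.1837 = 37.94 rad/s².

α ≈ 37.9 rad/s²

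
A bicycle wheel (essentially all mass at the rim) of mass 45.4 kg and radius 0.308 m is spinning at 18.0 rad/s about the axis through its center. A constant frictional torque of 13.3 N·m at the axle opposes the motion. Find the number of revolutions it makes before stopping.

≈ 8.35 revolutions

I = MR² = (45.4)(0.308)² = 4.307 kg·m².
The net torque has magnitude 13.3 N·m, opposing ω.
|α| = τ/I = 13.30/4.307 = 3.088 rad/s² (deceleration).
ω² = ω₀² − 2|α|θ with ω = 0 ⇒ θ = ω₀²/(2|α|) = 52.46 rad = 8.349 rev.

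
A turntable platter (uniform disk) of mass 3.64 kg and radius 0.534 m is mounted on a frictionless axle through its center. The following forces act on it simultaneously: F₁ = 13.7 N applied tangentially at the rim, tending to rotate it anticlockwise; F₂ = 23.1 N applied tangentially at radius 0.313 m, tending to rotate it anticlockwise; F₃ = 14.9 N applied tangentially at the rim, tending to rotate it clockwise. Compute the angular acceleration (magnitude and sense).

I = ½MR² = (1/2)(3.64)(0.534)² = 0.5190 kg·m².
Taking anticlockwise as positive: τ₁ = +(13.7)(0.534) = +7.316 N·m; τ₂ = +(23.1)(0.313) = +7.230 N·m; τ₃ = −(14.9)(0.534) = −7.957 N·m.
Net torque τ = 6.590 N·m.
α = τ/I = 6.590/0.5190 = 12.70 rad/s².

α ≈ 12.7 rad/s², anticlockwise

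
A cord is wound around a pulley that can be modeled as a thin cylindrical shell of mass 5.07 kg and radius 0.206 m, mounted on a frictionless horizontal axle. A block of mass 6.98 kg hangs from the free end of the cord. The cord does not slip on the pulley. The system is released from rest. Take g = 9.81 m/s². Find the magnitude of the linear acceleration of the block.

a ≈ 5.68 m/s²

I = MR² = (5.07)(0.206)² = 0.2152 kg·m².
Block: mg − T = ma. Pulley: TR = Iα. No-slip: a = αR, so T = (I/R²)a = 5.070·a.
Then mg = (m + 5.070)a, so a = (6.98)(9.81)/(6.98 + 5.070) = 5.682 m/s².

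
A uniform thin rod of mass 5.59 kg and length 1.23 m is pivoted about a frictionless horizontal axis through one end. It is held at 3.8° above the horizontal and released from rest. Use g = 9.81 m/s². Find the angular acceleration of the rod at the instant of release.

α ≈ 11.9 rad/s²

About the pivot, I = (1/3)ML² = (1/3)(5.59)(1.23)² = 2.819 kg·m².
The weight acts at the center, a distance L/2 = 0.6150 m from the pivot; τ = Mg(L/2) cos 3.8° = 33.65 N·m.
α = τ/I = 33.65/2.819 = 11.94 rad/s².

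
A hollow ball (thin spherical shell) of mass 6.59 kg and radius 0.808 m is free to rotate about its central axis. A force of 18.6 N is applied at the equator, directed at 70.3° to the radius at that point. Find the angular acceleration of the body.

α ≈ 4.93 rad/s²

I = (2/3)MR² = (2/3)(6.59)(0.808)² = 2.868 kg·m².
Only the tangential component produces torque: τ = F R sinθ = (18.6)(0.808) sin 70.3° = 14.15 N·m.
From τ = Iα: α = 14.15/2.868 = 4.933 rad/s².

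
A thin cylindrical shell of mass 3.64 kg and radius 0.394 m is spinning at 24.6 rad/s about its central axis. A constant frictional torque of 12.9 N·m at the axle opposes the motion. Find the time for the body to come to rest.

I = MR² = (3.64)(0.394)² = 0.5651 kg·m².
The net torque has magnitude 12.9 N·m, opposing ω.
|α| = τ/I = 12.90/0.5651 = 22.83 rad/s² (deceleration).
0 = ω₀ − |α|t ⇒ t = ω₀/|α| = 24.6/22.83 = 1.078 s.

t ≈ 1.08 s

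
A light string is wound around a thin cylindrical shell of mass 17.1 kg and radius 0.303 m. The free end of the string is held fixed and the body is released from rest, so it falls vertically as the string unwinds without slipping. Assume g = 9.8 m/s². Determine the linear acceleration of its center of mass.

Translation: Mg − T = Ma. Rotation about the center: TR = Iα with I = MR².
With a = αR: T = (I/R²)a = M a, so Mg = (1 + 1.000)Ma.
a = g/(1 + 1.000) = 9.8/2.000 = 4.900 m/s².

a ≈ 4.90 m/s²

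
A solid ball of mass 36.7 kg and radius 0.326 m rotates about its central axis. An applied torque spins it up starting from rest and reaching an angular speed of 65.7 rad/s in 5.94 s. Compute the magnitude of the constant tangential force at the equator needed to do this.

F ≈ 52.9 N

I = (2/5)MR² = (2/5)(36.7)(0.326)² = 1.560 kg·m².
α = Δω/Δt = (65.7 − 0)/5.94 = 11.06 rad/s².
The required torque is τ = Iα = (1.560)(11.06) = 17.26 N·m.
A tangential force at the equator gives τ = FR, so F = τ/R = 17.26/0.326 = 52.93 N.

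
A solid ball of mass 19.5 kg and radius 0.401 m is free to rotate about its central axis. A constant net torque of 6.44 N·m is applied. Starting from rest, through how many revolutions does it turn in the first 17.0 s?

≈ 118 revolutions

I = (2/5)MR² = (2/5)(19.5)(0.401)² = 1.254 kg·m².
α = τ/I = 6.44/1.254 = 5.135 rad/s².
θ = ½αt² = ½(5.135)(17.0)² = 741.9 rad.
Revolutions = θ/(2π) = 118.1.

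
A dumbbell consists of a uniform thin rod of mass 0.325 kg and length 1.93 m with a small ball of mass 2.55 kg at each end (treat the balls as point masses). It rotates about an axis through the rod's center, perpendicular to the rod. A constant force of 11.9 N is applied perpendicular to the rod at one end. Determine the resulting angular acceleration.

I_rod = (1/12)ML² = (1/12)(0.325)(1.93)² = 0.1009 kg·m².
I_balls = 2·m·(L/2)² = 2(2.55)(0.9650)² = 4.749 kg·m².
Total I = 4.850 kg·m².
τ = F·(L/2) = (11.9)(0.965) = 11.48 N·m.
α = τ/I = 11.48/4.850 = 2.368 rad/s².

α ≈ 2.37 rad/s²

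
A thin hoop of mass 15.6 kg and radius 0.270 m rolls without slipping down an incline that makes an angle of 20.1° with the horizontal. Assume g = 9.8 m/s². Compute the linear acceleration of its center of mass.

a ≈ 1.68 m/s²

Translation along the incline: Mg sinθ − f = Ma.
Rotation about the center: fR = Iα with I = MR². No-slip gives a = αR, so f = (I/R²)a = M a.
Substituting: Mg sinθ = (1 + 1.000)Ma, so a = g sinθ/(1 + 1.000) = (9.8) sin 20.1° / 2.000 = 1.684 m/s².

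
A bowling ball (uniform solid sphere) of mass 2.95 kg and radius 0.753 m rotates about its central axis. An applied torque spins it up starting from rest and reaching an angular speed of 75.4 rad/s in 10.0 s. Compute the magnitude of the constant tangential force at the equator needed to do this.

I = (2/5)MR² = (2/5)(2.95)(0.753)² = 0.6691 kg·m².
α = Δω/Δt = (75.4 − 0)/10.0 = 7.540 rad/s².
The required torque is τ = Iα = (0.6691)(7.540) = 5.045 N·m.
A tangential force at the equator gives τ = FR, so F = τ/R = 5.045/0.753 = 6.700 N.

F ≈ 6.70 N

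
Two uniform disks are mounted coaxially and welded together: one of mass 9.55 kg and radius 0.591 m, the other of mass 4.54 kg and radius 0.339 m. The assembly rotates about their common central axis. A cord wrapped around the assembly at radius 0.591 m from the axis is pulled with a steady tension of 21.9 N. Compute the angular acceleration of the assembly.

α ≈ 6.71 rad/s²

I = ½M₁R₁² + ½M₂R₂² = ½(9.55)(0.591)² + ½(4.54)(0.339)² = 1.929 kg·m².
τ = F r = (21.9)(0.591) = 12.94 N·m.
α = τ/I = 12.94/1.929 = 6.711 rad/s².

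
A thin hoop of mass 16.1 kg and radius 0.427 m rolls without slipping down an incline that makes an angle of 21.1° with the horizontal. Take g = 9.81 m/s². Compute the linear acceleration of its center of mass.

a ≈ 1.77 m/s²

Translation along the incline: Mg sinθ − f = Ma.
Rotation about the center: fR = Iα with I = MR². No-slip gives a = αR, so f = (I/R²)a = M a.
Substituting: Mg sinθ = (1 + 1.000)Ma, so a = g sinθ/(1 + 1.000) = (9.81) sin 21.1° / 2.000 = 1.766 m/s².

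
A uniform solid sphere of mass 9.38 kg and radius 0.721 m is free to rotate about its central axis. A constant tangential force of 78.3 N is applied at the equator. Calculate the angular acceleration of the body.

α ≈ 28.9 rad/s²

I = (2/5)MR² = (2/5)(9.38)(0.721)² = 1.950 kg·m².
τ = F R = (78.3)(0.721) = 56.45 N·m.
From τ = Iα: α = 56.45/1.950 = 28.94 rad/s².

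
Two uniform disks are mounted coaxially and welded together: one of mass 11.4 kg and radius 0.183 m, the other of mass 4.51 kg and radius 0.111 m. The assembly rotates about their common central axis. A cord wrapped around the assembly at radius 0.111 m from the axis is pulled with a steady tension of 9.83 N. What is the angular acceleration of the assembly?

α ≈ 4.99 rad/s²

I = ½M₁R₁² + ½M₂R₂² = ½(11.4)(0.183)² + ½(4.51)(0.111)² = 0.2187 kg·m².
τ = F r = (9.83)(0.111) = 1.091 N·m.
α = τ/I = 1.091/0.2187 = 4.990 rad/s².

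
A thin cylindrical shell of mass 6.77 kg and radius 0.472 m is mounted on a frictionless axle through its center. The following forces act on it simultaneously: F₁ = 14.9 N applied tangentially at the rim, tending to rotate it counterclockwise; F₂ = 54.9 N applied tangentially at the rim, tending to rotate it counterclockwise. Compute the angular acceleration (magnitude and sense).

α ≈ 21.8 rad/s², counterclockwise

I = MR² = (6.77)(0.472)² = 1.508 kg·m².
Taking counterclockwise as positive: τ₁ = +(14.9)(0.472) = +7.033 N·m; τ₂ = +(54.9)(0.472) = +25.91 N·m.
Net torque τ = 32.95 N·m.
α = τ/I = 32.95/1.508 = 21.84 rad/s².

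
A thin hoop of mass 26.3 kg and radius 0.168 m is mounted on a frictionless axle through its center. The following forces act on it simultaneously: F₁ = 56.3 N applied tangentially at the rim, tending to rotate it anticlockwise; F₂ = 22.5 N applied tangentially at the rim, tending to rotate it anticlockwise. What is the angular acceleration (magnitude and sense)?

I = MR² = (26.3)(0.168)² = 0.7423 kg·m².
Taking anticlockwise as positive: τ₁ = +(56.3)(0.168) = +9.458 N·m; τ₂ = +(22.5)(0.168) = +3.780 N·m.
Net torque τ = 13.24 N·m.
α = τ/I = 13.24/0.7423 = 17.83 rad/s².

α ≈ 17.8 rad/s², anticlockwise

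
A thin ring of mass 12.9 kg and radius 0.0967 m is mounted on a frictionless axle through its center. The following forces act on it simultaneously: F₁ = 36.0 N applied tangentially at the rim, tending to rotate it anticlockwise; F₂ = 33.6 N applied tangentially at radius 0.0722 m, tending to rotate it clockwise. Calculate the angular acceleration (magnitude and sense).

α ≈ 8.75 rad/s², anticlockwise

I = MR² = (12.9)(0.0967)² = 0.1206 kg·m².
Taking anticlockwise as positive: τ₁ = +(36.0)(0.0967) = +3.481 N·m; τ₂ = −(33.6)(0.0722) = −2.426 N·m.
Net torque τ = 1.055 N·m.
α = τ/I = 1.055/0.1206 = 8.748 rad/s².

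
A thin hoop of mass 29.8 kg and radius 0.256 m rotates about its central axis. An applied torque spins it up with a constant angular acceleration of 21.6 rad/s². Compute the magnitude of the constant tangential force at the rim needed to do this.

F ≈ 165 N

I = MR² = (29.8)(0.256)² = 1.953 kg·m².
The required torque is τ = Iα = (1.953)(21.60) = 42.18 N·m.
A tangential force at the rim gives τ = FR, so F = τ/R = 42.18/0.256 = 164.8 N.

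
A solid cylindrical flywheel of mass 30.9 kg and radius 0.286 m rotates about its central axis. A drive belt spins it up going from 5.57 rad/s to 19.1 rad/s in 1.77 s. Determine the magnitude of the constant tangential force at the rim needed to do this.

F ≈ 33.8 N

I = ½MR² = (1/2)(30.9)(0.286)² = 1.264 kg·m².
α = Δω/Δt = (19.1 − 5.57)/1.77 = 7.644 rad/s².
The required torque is τ = Iα = (1.264)(7.644) = 9.660 N·m.
A tangential force at the rim gives τ = FR, so F = τ/R = 9.660/0.286 = 33.78 N.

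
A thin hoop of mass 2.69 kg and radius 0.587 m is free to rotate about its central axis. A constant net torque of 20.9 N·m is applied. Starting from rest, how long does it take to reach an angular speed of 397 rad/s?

I = MR² = (2.69)(0.587)² = 0.9269 kg·m².
α = τ/I = 20.9/0.9269 = 22.55 rad/s².
ω = αt ⇒ t = ω/α = 397/22.55 = 17.61 s.

t ≈ 17.6 s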